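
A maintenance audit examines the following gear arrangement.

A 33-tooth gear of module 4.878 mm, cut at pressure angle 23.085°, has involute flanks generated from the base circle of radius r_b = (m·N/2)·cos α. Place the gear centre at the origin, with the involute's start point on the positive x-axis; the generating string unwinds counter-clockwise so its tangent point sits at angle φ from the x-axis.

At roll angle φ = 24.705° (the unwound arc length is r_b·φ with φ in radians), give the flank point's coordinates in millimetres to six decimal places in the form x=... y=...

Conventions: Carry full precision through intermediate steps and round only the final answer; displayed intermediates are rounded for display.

x=80.608222 y=1.941991

class = single-mesh tooth geometry [base-circle involute, m = 4.878, 33T]
pitch radius r_p = m·N/2 = 4.878·33/2 = 80.487000
base radius r_b = r_p·cos α = 80.487000·cos 23.085° = 74.041937
roll angle φ = 24.705° = 0.43118359 rad
x = r_b·(cos φ + φ·sin φ) = 80.608222
y = r_b·(sin φ − φ·cos φ) = 1.941991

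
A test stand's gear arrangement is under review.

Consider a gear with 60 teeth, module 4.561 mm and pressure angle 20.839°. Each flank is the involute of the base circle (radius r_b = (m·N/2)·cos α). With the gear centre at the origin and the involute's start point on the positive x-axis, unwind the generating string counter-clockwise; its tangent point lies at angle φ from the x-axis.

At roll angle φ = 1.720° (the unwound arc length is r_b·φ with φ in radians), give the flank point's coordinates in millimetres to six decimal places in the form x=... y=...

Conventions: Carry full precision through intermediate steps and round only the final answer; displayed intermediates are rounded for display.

single-mesh involute tooth geometry (60T wheel at module 4.561)
pitch radius r_p = m·N/2 = 4.561·60/2 = 136.830000
base radius r_b = r_p·cos α = 136.830000·cos 20.839° = 127.879094
roll angle φ = 1.720° = 0.03001966 rad
x = r_b·(cos φ + φ·sin φ) = 127.936702
y = r_b·(sin φ − φ·cos φ) = 0.001153

x=127.936702 y=0.001153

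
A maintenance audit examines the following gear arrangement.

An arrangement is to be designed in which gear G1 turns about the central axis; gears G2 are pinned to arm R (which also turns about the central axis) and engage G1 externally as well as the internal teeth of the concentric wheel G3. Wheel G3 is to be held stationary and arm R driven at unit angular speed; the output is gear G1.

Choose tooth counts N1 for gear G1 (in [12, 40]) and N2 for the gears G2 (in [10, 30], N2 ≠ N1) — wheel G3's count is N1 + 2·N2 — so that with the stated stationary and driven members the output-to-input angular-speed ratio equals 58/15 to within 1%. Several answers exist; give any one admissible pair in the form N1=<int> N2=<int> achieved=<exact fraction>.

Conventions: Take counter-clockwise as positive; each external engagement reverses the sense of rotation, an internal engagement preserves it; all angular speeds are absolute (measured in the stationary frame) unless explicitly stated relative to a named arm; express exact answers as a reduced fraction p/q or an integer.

topology: planetary set — design target 58/15, arm = carrier (Willis)
Willis with ω_ring = 0: ω_sun/ω_arm = (N1+N3)/N1; set equal to 58/15  ⇒  N3/N1 = 58/15 − 1 = 43/15
N3 = N1 + 2·N2  ⇒  N2/N1 = (N3/N1 − 1)/2 = (43/15 − 1)/2 = 14/15
smallest multiple with N1 ≥ 12 and N2 ≥ 10: k = 1  ⇒  N1 = 1·15 = 15, N2 = 1·14 = 14 (N1 ≤ 40, N2 ≤ 30, N2 ≠ N1 ✓), N3 = 15 + 2·14 = 43
check: (N1+N3)/N1 with N1 = 15, N3 = 43 gives 58/15; |achieved − target| = 0 ≤ 29/750 ✓

N1=15 N2=14 achieved=58/15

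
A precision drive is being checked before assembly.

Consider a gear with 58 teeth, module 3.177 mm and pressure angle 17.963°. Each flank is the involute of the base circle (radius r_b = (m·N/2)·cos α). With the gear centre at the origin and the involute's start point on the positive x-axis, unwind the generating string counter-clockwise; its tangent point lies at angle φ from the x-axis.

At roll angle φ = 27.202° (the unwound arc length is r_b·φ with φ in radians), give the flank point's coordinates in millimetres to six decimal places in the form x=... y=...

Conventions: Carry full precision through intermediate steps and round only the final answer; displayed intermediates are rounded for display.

x=96.969715 y=3.056364

recognized (one wheel, involute flank): single-mesh tooth geometry, m = 3.177, N = 58
pitch radius r_p = m·N/2 = 3.177·58/2 = 92.133000
base radius r_b = r_p·cos α = 92.133000·cos 17.963° = 87.642057
roll angle φ = 27.202° = 0.47476446 rad
x = r_b·(cos φ + φ·sin φ) = 96.969715
y = r_b·(sin φ − φ·cos φ) = 3.056364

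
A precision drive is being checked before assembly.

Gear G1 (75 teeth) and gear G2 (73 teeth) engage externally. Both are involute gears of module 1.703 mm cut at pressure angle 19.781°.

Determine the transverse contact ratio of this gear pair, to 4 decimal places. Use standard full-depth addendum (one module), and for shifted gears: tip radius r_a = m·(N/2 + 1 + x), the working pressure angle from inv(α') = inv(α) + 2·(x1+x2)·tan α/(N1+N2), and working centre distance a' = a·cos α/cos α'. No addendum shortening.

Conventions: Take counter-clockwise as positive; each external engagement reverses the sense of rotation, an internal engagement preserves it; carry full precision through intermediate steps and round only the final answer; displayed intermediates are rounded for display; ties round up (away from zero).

topology: single-mesh involute geometry — m = 1.703, 75T/73T pair
base radii: r_b1 = 60.094168, r_b2 = 58.491657
tip radii: r_a1 = 65.565500, r_a2 = 63.862500
no profile shift: α' = α, a' = a
action lengths: √(r_a1²−r_b1²) = 26.220711, √(r_a2²−r_b2²) = 25.634838
base pitch p_b = π·m·cos α = 5.034437
CR = (26.220711 + 25.634838 − 126.022000·sin 19.78100°)/5.034437 = 1.828693
contact ratio ≈ 1.8287

1.8287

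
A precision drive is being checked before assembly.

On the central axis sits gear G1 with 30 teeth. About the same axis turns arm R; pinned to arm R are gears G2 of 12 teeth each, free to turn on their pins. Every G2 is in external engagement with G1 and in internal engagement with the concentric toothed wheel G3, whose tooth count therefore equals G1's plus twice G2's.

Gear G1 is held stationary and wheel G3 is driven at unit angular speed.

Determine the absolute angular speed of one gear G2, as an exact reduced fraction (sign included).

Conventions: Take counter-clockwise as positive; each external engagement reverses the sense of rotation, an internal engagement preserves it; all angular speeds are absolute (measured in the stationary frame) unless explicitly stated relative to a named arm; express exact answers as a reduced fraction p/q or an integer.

class = planetary set [G3 = 30+2·12 = 54; Willis about the carrier]
ring teeth: 30 + 2·12 = 54
30(ω_sun−ω_arm) = −54(ω_ring−ω_arm),  ω_sun = 0, ω_ring = 1
30(0−ω_arm) = −54(1−ω_arm)  ⇒  84·ω_arm = 54  ⇒  ω_arm = 9/14
sun–planet mesh: 30·(0−9/14) = −12·(ω_p−ω_arm)  ⇒  ω_p−ω_arm = 45/28
ω_p = 9/14 + 45/28 = 9/4
exact speed ratio = 9/4

9/4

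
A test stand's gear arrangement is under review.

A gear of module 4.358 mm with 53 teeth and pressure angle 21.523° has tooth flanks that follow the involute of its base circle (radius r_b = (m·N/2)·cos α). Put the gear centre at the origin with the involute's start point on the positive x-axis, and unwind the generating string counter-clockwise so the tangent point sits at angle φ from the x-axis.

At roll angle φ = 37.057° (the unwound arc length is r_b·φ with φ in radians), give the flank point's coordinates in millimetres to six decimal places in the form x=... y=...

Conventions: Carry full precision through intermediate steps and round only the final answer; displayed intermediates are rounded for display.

x=127.608543 y=9.289389

class = single-mesh tooth geometry [base-circle involute, m = 4.358, 53T]
pitch radius r_p = m·N/2 = 4.358·53/2 = 115.487000
base radius r_b = r_p·cos α = 115.487000·cos 21.523° = 107.434134
roll angle φ = 37.057° = 0.64676666 rad
x = r_b·(cos φ + φ·sin φ) = 127.608543
y = r_b·(sin φ − φ·cos φ) = 9.289389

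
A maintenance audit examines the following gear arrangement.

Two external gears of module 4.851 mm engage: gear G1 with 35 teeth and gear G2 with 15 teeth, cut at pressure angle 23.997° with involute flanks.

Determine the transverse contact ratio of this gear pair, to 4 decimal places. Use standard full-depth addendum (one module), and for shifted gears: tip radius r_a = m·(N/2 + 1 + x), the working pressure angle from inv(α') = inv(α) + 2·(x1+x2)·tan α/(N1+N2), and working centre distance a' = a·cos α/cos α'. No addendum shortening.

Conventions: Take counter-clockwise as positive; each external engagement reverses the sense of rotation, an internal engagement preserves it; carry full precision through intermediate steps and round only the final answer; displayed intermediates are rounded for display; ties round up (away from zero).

1.4536

topology: single-mesh involute geometry — m = 4.851, 35T/15T pair
base radii: r_b1 = 77.554966, r_b2 = 33.237842
tip radii: r_a1 = 89.743500, r_a2 = 41.233500
no profile shift: α' = α, a' = a
action lengths: √(r_a1²−r_b1²) = 45.156651, √(r_a2²−r_b2²) = 24.401790
base pitch p_b = π·m·cos α = 13.922635
CR = (45.156651 + 24.401790 − 121.275000·sin 23.99700°)/13.922635 = 1.453551
contact ratio ≈ 1.4536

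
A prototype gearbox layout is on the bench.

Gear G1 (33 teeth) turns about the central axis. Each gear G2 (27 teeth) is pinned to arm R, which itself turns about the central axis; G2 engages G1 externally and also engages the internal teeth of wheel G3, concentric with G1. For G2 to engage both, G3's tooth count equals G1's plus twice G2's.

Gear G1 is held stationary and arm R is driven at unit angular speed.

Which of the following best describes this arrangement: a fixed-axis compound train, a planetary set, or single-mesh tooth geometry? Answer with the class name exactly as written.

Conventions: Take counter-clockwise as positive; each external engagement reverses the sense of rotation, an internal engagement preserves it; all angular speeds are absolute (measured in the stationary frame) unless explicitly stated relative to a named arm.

planetary set

class = planetary set [G3 = 33+2·27 = 87; Willis about the carrier]
classification: planetary set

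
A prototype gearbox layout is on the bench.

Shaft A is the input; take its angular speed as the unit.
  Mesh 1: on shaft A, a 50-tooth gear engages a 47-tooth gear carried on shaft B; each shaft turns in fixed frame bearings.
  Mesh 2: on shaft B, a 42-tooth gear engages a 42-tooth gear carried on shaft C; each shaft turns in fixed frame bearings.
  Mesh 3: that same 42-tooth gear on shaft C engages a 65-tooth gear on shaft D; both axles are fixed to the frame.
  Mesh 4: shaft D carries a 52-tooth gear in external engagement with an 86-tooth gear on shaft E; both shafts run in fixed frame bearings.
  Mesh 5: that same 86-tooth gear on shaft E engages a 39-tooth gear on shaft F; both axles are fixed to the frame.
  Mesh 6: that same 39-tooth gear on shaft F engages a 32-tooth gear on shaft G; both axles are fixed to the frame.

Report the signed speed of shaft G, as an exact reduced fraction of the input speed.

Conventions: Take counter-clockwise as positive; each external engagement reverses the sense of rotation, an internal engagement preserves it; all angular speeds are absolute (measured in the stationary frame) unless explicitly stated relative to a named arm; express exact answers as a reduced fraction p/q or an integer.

6-mesh fixed-axis compound train (all bearings frame-fixed)
mesh 1 [50T→47T]: |ω|/ω_in = 1×50/47 = 50/47, sense flips to −
mesh 2 [42T→42T]: |ω|/ω_in = (50/47)×42/42 = 50/47, sense flips to +
mesh 3 [42T→65T]: |ω|/ω_in = (50/47)×42/65 = 420/611, sense flips to −
mesh 4 [52T→86T]: |ω|/ω_in = (420/611)×52/86 = 840/2021, sense flips to +
mesh 5 [86T→39T]: |ω|/ω_in = (840/2021)×86/39 = 560/611, sense flips to −
mesh 6 [39T→32T]: |ω|/ω_in = (560/611)×39/32 = 105/94, sense flips to +
signed output speed (× input speed) = 105/94

105/94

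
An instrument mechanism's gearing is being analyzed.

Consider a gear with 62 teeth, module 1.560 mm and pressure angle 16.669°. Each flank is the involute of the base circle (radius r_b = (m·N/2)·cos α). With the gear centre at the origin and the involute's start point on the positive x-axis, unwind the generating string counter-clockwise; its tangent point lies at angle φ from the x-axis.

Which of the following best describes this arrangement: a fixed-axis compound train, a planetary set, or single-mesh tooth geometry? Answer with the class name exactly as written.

single-mesh involute tooth geometry (62T wheel at module 1.560)
classification: single-mesh tooth geometry

single-mesh tooth geometry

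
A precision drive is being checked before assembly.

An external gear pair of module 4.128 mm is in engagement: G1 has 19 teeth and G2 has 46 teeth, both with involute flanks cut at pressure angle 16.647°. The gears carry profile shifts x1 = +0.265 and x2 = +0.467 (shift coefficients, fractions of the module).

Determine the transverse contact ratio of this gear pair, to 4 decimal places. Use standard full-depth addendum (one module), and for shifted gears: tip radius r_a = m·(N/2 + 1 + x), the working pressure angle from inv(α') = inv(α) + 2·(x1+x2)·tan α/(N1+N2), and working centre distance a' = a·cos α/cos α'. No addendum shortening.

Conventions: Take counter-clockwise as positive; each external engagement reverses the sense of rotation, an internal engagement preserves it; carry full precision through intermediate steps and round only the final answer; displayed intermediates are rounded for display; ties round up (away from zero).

1.6513

recognized (one external pair, fixed centres): single-mesh tooth geometry, m = 4.128, N1 = 19, N2 = 46
base radii: r_b1 = 37.572375, r_b2 = 90.964698
tip radii: r_a1 = 44.437920, r_a2 = 100.999776
inv(α') = inv(16.647°) + 2·(+0.265+0.467)·tan α/(19+46) = 0.01519596  ⇒  α' = 20.12525°
a' = a·cos α / cos α' = 134.1600·cos 16.647°/cos 20.12525° = 136.895545
action lengths: √(r_a1²−r_b1²) = 23.728577, √(r_a2²−r_b2²) = 43.890529
base pitch p_b = π·m·cos α = 12.424958
CR = (23.728577 + 43.890529 − 136.895545·sin 20.12525°)/12.424958 = 1.651271
contact ratio ≈ 1.6513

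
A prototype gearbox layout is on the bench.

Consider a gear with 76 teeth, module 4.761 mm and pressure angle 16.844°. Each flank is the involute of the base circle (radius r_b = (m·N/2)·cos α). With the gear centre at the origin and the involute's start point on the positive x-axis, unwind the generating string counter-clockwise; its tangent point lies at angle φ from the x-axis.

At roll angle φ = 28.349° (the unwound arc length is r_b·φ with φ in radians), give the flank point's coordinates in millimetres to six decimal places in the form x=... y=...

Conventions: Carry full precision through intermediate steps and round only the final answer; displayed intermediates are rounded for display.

x=193.071679 y=6.821698

class = single-mesh tooth geometry [base-circle involute, m = 4.761, 76T]
pitch radius r_p = m·N/2 = 4.761·76/2 = 180.918000
base radius r_b = r_p·cos α = 180.918000·cos 16.844° = 173.156121
roll angle φ = 28.349° = 0.49478339 rad
x = r_b·(cos φ + φ·sin φ) = 193.071679
y = r_b·(sin φ − φ·cos φ) = 6.821698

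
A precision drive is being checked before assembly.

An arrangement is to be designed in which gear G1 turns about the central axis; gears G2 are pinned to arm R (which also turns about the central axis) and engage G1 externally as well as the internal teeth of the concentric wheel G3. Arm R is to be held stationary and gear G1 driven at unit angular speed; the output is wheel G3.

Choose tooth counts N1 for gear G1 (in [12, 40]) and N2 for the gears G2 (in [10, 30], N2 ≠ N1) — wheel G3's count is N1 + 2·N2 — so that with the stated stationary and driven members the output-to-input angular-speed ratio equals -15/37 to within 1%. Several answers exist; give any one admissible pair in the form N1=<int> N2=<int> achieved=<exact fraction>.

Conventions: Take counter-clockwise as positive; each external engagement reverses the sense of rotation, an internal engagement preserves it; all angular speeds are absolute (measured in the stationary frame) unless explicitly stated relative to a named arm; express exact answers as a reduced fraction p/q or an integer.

planetary set to be sized for -15/37 (Willis relation)
Willis with ω_arm = 0: ω_ring/ω_sun = −N1/N3; set equal to -15/37  ⇒  N3/N1 = −1/(-15/37) = 37/15
N3 = N1 + 2·N2  ⇒  N2/N1 = (N3/N1 − 1)/2 = (37/15 − 1)/2 = 11/15
smallest multiple with N1 ≥ 12 and N2 ≥ 10: k = 1  ⇒  N1 = 1·15 = 15, N2 = 1·11 = 11 (N1 ≤ 40, N2 ≤ 30, N2 ≠ N1 ✓), N3 = 15 + 2·11 = 37
check: −N1/N3 with N1 = 15, N3 = 37 gives -15/37; |achieved − target| = 0 ≤ 3/740 ✓

N1=15 N2=11 achieved=-15/37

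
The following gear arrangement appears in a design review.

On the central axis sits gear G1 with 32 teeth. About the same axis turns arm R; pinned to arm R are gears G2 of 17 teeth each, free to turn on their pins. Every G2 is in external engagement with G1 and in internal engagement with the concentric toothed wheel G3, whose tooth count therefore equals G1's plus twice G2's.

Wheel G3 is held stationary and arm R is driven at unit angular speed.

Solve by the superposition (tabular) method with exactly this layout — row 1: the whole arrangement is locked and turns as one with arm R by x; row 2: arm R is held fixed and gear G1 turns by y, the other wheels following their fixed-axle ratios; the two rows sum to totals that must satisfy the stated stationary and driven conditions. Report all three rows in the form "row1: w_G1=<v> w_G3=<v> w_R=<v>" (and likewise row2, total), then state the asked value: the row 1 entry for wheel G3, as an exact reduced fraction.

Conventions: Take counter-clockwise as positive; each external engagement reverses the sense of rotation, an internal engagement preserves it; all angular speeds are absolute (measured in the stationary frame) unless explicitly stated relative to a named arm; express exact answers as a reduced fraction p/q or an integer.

class = planetary set [G3 = 32+2·17 = 66; Willis about the carrier]
row 1 (train locked, turned with arm): all members turn x
row 2 (arm held, sun turns y): ω_ring = −(32/66)·y, ω_arm = 0
boundary: total ω_ring = x − (32/66)·y = 0 and total ω_arm = x = 1  ⇒  y = 33/16, x = 1
row 2 ring = −(32/66)·33/16 = -1
totals (row 1 + row 2): sun 1 + 33/16 = 49/16, ring 1 + (-1) = 0, arm 1 + 0 = 1
asked cell (row1, ring) = 1

row1: w_G1=1 w_G3=1 w_R=1
row2: w_G1=33/16 w_G3=-1 w_R=0
total: w_G1=49/16 w_G3=0 w_R=1
asked value: 1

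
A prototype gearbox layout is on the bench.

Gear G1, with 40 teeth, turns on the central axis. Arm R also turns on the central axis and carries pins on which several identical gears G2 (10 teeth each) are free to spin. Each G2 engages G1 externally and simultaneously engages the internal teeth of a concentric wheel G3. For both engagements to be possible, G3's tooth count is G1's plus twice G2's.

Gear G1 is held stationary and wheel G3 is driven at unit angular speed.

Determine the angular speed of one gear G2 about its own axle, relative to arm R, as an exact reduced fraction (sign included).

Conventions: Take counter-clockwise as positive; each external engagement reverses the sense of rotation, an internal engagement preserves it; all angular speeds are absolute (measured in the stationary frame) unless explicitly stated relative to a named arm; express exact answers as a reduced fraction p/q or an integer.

12/5

planetary set (40T centre, 10T on arm, 60T internal) — Willis relation
ring teeth: 40 + 2·10 = 60
40(ω_sun−ω_arm) = −60(ω_ring−ω_arm),  ω_sun = 0, ω_ring = 1
40(0−ω_arm) = −60(1−ω_arm)  ⇒  100·ω_arm = 60  ⇒  ω_arm = 3/5
sun–planet mesh: 40·(0−3/5) = −10·(ω_p−ω_arm)  ⇒  ω_p−ω_arm = 12/5
exact speed ratio = 12/5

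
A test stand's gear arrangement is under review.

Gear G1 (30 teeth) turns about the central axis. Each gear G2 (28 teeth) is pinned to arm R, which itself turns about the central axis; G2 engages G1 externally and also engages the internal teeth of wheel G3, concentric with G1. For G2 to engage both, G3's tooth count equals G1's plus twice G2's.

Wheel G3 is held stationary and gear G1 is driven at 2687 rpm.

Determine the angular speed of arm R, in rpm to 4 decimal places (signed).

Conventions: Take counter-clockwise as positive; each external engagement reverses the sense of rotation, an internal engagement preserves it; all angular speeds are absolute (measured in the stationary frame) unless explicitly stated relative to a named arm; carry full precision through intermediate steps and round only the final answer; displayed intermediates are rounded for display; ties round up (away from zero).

class = planetary set [G3 = 30+2·28 = 86; Willis about the carrier]
normalise by the input: solve with ω_sun = 1, then scale by 2687 rpm
ring teeth: 30 + 2·28 = 86
30(ω_sun−ω_arm) = −86(ω_ring−ω_arm),  ω_ring = 0, ω_sun = 1
30(1−ω_arm) = −86(0−ω_arm)  ⇒  116·ω_arm = 30  ⇒  ω_arm = 15/58
scale: ω_arm = 15/58 × 2687 rpm = +694.9138 rpm

+694.9138 rpm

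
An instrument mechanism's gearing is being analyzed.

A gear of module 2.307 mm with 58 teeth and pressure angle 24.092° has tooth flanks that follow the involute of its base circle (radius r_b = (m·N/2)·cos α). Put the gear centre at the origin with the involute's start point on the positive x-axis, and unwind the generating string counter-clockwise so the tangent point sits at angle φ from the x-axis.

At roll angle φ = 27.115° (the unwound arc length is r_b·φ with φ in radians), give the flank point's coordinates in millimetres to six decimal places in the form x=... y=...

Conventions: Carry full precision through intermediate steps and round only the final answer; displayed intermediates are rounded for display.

class = single-mesh tooth geometry [base-circle involute, m = 2.307, 58T]
pitch radius r_p = m·N/2 = 2.307·58/2 = 66.903000
base radius r_b = r_p·cos α = 66.903000·cos 24.092° = 61.075159
roll angle φ = 27.115° = 0.47324603 rad
x = r_b·(cos φ + φ·sin φ) = 67.536215
y = r_b·(sin φ − φ·cos φ) = 2.109825

x=67.536215 y=2.109825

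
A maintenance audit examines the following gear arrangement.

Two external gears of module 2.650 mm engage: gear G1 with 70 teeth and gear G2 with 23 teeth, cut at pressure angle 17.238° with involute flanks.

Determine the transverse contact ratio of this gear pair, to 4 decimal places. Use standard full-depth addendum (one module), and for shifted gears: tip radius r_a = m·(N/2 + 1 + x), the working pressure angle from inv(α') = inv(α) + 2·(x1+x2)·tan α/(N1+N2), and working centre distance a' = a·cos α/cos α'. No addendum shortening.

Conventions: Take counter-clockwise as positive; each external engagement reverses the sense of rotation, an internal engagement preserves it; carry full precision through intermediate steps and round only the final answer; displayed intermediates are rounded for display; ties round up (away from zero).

1.8501

topology: single-mesh involute geometry — m = 2.650, 70T/23T pair
base radii: r_b1 = 88.583858, r_b2 = 29.106125
tip radii: r_a1 = 95.400000, r_a2 = 33.125000
no profile shift: α' = α, a' = a
action lengths: √(r_a1²−r_b1²) = 35.412710, √(r_a2²−r_b2²) = 15.814522
base pitch p_b = π·m·cos α = 7.951269
CR = (35.412710 + 15.814522 − 123.225000·sin 17.23800°)/7.951269 = 1.850088
contact ratio ≈ 1.8501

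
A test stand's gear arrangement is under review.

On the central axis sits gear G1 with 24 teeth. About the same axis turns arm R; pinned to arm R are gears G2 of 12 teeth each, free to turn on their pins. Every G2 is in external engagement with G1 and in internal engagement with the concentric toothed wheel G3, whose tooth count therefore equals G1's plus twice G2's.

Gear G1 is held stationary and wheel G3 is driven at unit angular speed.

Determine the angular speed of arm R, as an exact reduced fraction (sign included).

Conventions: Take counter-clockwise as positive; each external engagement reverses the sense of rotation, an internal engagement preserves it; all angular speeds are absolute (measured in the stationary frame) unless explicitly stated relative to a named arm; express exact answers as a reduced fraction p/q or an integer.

2/3

planetary set (24T centre, 12T on arm, 48T internal) — Willis relation
ring teeth: 24 + 2·12 = 48
24(ω_sun−ω_arm) = −48(ω_ring−ω_arm),  ω_sun = 0, ω_ring = 1
24(0−ω_arm) = −48(1−ω_arm)  ⇒  72·ω_arm = 48  ⇒  ω_arm = 2/3
exact speed ratio = 2/3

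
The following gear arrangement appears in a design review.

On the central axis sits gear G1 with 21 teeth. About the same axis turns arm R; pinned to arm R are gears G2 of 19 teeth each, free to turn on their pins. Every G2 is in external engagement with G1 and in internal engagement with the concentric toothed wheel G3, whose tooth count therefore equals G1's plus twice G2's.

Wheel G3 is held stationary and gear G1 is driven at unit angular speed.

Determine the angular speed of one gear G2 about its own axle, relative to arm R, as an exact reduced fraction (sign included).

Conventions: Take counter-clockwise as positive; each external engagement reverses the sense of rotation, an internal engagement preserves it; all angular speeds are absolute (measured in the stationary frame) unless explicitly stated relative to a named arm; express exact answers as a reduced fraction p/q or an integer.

planetary set (21T centre, 19T on arm, 59T internal) — Willis relation
ring teeth: 21 + 2·19 = 59
21(ω_sun−ω_arm) = −59(ω_ring−ω_arm),  ω_ring = 0, ω_sun = 1
21(1−ω_arm) = −59(0−ω_arm)  ⇒  80·ω_arm = 21  ⇒  ω_arm = 21/80
sun–planet mesh: 21·(1−21/80) = −19·(ω_p−ω_arm)  ⇒  ω_p−ω_arm = -1239/1520
exact speed ratio = -1239/1520

-1239/1520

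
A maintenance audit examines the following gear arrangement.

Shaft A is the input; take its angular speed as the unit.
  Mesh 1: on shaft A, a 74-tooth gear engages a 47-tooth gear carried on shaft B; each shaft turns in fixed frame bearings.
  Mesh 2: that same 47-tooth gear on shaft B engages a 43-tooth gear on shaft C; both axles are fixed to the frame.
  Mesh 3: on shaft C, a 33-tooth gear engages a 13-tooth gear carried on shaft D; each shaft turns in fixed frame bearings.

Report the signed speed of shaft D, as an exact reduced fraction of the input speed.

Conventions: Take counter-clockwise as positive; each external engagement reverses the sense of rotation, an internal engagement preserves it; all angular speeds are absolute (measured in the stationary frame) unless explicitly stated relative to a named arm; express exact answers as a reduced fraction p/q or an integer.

3-mesh fixed-axis compound train (all bearings frame-fixed)
mesh 1 [74T→47T]: |ω|/ω_in = 1×74/47 = 74/47, sense flips to −
mesh 2 [47T→43T]: |ω|/ω_in = (74/47)×47/43 = 74/43, sense flips to +
mesh 3 [33T→13T]: |ω|/ω_in = (74/43)×33/13 = 2442/559, sense flips to −
signed output speed (× input speed) = -2442/559

-2442/559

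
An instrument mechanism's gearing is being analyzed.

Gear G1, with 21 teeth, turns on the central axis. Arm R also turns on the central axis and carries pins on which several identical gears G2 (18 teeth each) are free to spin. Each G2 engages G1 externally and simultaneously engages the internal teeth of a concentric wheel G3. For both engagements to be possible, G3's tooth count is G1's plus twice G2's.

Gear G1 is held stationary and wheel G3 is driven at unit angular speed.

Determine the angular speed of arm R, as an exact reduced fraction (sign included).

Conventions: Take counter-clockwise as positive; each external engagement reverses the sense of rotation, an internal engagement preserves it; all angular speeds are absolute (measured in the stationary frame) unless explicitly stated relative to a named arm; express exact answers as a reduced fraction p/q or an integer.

19/26

topology: planetary set — G1 21T / G2 18T / G3 57T, arm = carrier (Willis)
ring teeth: 21 + 2·18 = 57
21(ω_sun−ω_arm) = −57(ω_ring−ω_arm),  ω_sun = 0, ω_ring = 1
21(0−ω_arm) = −57(1−ω_arm)  ⇒  78·ω_arm = 57  ⇒  ω_arm = 19/26
exact speed ratio = 19/26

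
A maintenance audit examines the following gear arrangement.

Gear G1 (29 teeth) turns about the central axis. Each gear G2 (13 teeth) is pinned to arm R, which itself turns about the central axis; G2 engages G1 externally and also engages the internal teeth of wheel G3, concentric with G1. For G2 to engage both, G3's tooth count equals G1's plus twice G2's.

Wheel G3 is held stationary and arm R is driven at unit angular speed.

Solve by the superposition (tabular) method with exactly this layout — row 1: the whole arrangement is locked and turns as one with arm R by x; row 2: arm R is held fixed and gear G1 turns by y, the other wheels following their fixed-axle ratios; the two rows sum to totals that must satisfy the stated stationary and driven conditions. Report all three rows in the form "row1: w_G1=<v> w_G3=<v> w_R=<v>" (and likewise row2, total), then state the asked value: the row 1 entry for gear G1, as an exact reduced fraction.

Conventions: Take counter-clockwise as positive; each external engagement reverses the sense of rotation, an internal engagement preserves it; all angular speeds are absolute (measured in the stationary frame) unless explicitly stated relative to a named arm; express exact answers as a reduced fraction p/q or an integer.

row1: w_G1=1 w_G3=1 w_R=1
row2: w_G1=55/29 w_G3=-1 w_R=0
total: w_G1=84/29 w_G3=0 w_R=1
asked value: 1

planetary set (29T centre, 13T on arm, 55T internal) — Willis relation
row 1 — lock + rotate with arm: ω_sun = ω_ring = ω_arm = x
row 2 — arm fixed, fixed-axis ratios: sun y, ring −(29/55)·y, arm 0
boundary: total ω_ring = x − (29/55)·y = 0 and total ω_arm = x = 1  ⇒  y = 55/29, x = 1
row 2 ring = −(29/55)·55/29 = -1
totals (row 1 + row 2): sun 1 + 55/29 = 84/29, ring 1 + (-1) = 0, arm 1 + 0 = 1
asked cell (row1, sun) = 1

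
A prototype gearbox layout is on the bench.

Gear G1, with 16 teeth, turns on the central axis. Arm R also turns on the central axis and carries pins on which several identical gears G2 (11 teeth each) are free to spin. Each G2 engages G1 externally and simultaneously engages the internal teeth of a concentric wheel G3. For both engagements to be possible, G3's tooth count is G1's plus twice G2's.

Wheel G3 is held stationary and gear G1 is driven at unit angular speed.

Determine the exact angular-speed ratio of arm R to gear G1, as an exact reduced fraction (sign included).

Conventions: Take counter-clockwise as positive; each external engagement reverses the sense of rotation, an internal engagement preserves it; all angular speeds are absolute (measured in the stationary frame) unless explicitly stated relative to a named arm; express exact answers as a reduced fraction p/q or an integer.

planetary set (16T centre, 11T on arm, 38T internal) — Willis relation
ring teeth: 16 + 2·11 = 38
16(ω_sun−ω_arm) = −38(ω_ring−ω_arm),  ω_ring = 0, ω_sun = 1
16(1−ω_arm) = −38(0−ω_arm)  ⇒  54·ω_arm = 16  ⇒  ω_arm = 8/27
ω_out/ω_in = 8/27

8/27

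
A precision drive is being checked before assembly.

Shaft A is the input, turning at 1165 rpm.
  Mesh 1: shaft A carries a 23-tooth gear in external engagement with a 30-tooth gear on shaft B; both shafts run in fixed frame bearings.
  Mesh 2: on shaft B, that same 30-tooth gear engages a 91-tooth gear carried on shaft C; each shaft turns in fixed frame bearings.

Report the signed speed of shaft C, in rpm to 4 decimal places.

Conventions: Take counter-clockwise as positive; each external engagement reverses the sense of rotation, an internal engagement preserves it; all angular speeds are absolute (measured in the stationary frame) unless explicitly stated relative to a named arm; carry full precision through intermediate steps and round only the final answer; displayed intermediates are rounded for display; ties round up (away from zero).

class = fixed-axis compound train [2 meshes; 2 ratios multiply, 2 sense flips]
mesh 1 [23T→30T]: ω = 1165.0000×23/30 = 893.1667 rpm, sense flips to −
mesh 2 [30T→91T]: ω = 893.1667×30/91 = 294.4505 rpm, sense flips to +
signed output speed = +294.4505 rpm

+294.4505 rpm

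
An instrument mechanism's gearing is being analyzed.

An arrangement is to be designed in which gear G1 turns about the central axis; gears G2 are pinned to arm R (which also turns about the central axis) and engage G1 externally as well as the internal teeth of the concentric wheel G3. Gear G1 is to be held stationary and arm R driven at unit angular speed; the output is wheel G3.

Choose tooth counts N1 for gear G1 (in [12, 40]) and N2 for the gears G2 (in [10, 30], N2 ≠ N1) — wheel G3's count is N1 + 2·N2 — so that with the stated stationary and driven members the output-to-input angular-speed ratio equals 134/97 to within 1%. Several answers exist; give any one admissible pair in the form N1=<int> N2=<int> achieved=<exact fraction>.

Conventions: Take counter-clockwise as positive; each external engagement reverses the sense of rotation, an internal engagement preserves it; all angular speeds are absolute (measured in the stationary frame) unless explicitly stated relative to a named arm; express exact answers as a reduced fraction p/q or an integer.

planetary set to be sized for 134/97 (Willis relation)
Willis with ω_sun = 0: ω_ring/ω_arm = (N1+N3)/N3; set equal to 134/97  ⇒  N3/N1 = 1/(134/97 − 1) = 97/37
N3 = N1 + 2·N2  ⇒  N2/N1 = (N3/N1 − 1)/2 = (97/37 − 1)/2 = 30/37
smallest multiple with N1 ≥ 12 and N2 ≥ 10: k = 1  ⇒  N1 = 1·37 = 37, N2 = 1·30 = 30 (N1 ≤ 40, N2 ≤ 30, N2 ≠ N1 ✓), N3 = 37 + 2·30 = 97
check: (N1+N3)/N3 with N1 = 37, N3 = 97 gives 134/97; |achieved − target| = 0 ≤ 67/4850 ✓

N1=37 N2=30 achieved=134/97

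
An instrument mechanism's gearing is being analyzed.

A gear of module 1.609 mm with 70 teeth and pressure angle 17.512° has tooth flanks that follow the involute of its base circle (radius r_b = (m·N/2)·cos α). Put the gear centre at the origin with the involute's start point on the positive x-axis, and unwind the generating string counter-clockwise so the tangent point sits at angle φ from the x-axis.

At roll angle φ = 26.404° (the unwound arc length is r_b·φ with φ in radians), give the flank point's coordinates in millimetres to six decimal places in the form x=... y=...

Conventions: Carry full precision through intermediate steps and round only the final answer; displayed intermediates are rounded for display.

topology: single-mesh involute geometry — m = 1.609, N = 70
pitch radius r_p = m·N/2 = 1.609·70/2 = 56.315000
base radius r_b = r_p·cos α = 56.315000·cos 17.512° = 53.705022
roll angle φ = 26.404° = 0.46083674 rad
x = r_b·(cos φ + φ·sin φ) = 59.108486
y = r_b·(sin φ − φ·cos φ) = 1.715077

x=59.108486 y=1.715077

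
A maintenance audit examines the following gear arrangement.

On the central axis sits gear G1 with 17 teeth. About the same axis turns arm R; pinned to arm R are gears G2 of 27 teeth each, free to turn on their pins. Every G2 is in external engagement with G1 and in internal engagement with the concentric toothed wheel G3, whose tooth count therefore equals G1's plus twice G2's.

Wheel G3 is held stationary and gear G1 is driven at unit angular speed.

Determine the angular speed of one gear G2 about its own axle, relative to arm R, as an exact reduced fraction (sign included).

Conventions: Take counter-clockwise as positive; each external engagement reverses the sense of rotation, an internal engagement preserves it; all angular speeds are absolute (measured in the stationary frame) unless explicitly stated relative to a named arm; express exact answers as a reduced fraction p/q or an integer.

-1207/2376

planetary set (17T centre, 27T on arm, 71T internal) — Willis relation
ring teeth: 17 + 2·27 = 71
17(ω_sun−ω_arm) = −71(ω_ring−ω_arm),  ω_ring = 0, ω_sun = 1
17(1−ω_arm) = −71(0−ω_arm)  ⇒  88·ω_arm = 17  ⇒  ω_arm = 17/88
sun–planet mesh: 17·(1−17/88) = −27·(ω_p−ω_arm)  ⇒  ω_p−ω_arm = -1207/2376
exact speed ratio = -1207/2376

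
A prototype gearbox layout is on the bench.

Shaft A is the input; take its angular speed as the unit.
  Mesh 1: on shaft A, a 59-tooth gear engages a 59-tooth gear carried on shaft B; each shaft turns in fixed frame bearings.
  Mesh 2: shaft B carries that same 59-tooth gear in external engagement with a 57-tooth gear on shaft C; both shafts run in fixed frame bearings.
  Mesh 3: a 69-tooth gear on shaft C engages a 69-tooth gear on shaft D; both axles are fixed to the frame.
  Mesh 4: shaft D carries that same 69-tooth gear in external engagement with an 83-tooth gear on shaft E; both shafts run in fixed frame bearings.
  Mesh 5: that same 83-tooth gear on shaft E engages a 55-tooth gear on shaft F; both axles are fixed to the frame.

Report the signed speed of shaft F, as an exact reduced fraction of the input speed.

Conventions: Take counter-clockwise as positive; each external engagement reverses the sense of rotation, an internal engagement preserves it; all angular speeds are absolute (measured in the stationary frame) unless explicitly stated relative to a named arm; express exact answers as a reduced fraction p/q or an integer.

5-mesh fixed-axis compound train (all bearings frame-fixed)
mesh 1 [59T→59T]: |ω|/ω_in = 1×59/59 = 1, sense flips to −
mesh 2 [59T→57T]: |ω|/ω_in = 1×59/57 = 59/57, sense flips to +
mesh 3 [69T→69T]: |ω|/ω_in = (59/57)×69/69 = 59/57, sense flips to −
mesh 4 [69T→83T]: |ω|/ω_in = (59/57)×69/83 = 1357/1577, sense flips to +
mesh 5 [83T→55T]: |ω|/ω_in = (1357/1577)×83/55 = 1357/1045, sense flips to −
signed output speed (× input speed) = -1357/1045

-1357/1045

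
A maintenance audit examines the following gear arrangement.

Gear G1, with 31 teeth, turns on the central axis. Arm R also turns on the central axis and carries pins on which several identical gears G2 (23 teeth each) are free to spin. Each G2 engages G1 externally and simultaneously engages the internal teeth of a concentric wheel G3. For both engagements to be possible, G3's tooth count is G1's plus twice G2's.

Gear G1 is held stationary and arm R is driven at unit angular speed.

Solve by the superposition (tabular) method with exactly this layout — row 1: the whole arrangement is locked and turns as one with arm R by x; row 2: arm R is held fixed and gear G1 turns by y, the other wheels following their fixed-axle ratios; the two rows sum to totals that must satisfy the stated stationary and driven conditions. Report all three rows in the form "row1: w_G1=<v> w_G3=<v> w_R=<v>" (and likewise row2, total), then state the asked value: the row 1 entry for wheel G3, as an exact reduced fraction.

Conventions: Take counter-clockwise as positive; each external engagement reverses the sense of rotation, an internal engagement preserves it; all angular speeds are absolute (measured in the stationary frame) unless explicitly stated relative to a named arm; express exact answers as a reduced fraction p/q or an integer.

row1: w_G1=1 w_G3=1 w_R=1
row2: w_G1=-1 w_G3=31/77 w_R=0
total: w_G1=0 w_G3=108/77 w_R=1
asked value: 1

class = planetary set [G3 = 31+2·23 = 77; Willis about the carrier]
row 1 — lock + rotate with arm: ω_sun = ω_ring = ω_arm = x
row 2: sun turns y, ring = −(31/77)·y, arm 0
boundary: total ω_sun = x + y = 0 and total ω_arm = x = 1  ⇒  y = -1, x = 1
row 2 ring = −(31/77)·(-1) = 31/77
totals (row 1 + row 2): sun 1 + (-1) = 0, ring 1 + 31/77 = 108/77, arm 1 + 0 = 1
asked cell (row1, ring) = 1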